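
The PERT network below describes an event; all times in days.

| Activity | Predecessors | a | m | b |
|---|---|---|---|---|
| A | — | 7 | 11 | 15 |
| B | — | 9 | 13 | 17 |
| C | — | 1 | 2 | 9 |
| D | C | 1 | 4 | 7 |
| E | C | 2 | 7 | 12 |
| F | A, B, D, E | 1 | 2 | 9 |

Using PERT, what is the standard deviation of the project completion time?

te_A = (7 + 4·11 + 15)/6 = 66/6 = 11; σ²_A = ((15−7)/6)² = 1.778
te_B = (9 + 4·13 + 17)/6 = 78/6 = 13; σ²_B = ((17−9)/6)² = 1.778
te_C = (1 + 4·2 + 9)/6 = 18/6 = 3; σ²_C = ((9−1)/6)² = 1.778
te_D = (1 + 4·4 + 7)/6 = 24/6 = 4; σ²_D = ((7−1)/6)² = 1.000
te_E = (2 + 4·7 + 12)/6 = 42/6 = 7; σ²_E = ((12−2)/6)² = 2.778
te_F = (1 + 4·2 + 9)/6 = 18/6 = 3; σ²_F = ((9−1)/6)² = 1.778

Forward pass:
ES_A = 0; EF_A = 11
ES_B = 0; EF_B = 13
ES_C = 0; EF_C = 3
ES_D = 3; EF_D = 3+4 = 7
ES_E = 3; EF_E = 3+7 = 10
ES_F = max(EF_A=11, EF_B=13, EF_D=7, EF_E=10) = 13; EF_F = 13+3 = 16
Expected project duration μ = 16 days. Critical path: B → F.

Variance along critical path = 1.778 + 1.778 = 3.556
σ = √3.556 = 1.886 days

1.89 days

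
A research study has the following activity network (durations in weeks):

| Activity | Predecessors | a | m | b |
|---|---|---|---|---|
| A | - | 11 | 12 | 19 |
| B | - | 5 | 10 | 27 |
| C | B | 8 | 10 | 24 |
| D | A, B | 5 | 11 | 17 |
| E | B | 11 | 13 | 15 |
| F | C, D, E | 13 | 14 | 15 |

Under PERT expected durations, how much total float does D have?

1 weeks

te_A = (11 + 4·12 + 19)/6 = 78/6 = 13
te_B = (5 + 4·10 + 27)/6 = 72/6 = 12
te_C = (8 + 4·10 + 24)/6 = 72/6 = 12
te_D = (5 + 4·11 + 17)/6 = 66/6 = 11
te_E = (11 + 4·13 + 15)/6 = 78/6 = 13
te_F = (13 + 4·14 + 15)/6 = 84/6 = 14

Forward pass:
ES_A = 0; EF_A = 13
ES_B = 0; EF_B = 12
ES_C = 12; EF_C = 12+12 = 24
ES_D = max(EF_A=13, EF_B=12) = 13; EF_D = 13+11 = 24
ES_E = 12; EF_E = 12+13 = 25
ES_F = max(EF_C=24, EF_D=24, EF_E=25) = 25; EF_F = 25+14 = 39
Expected project duration μ = 39 weeks. Critical path: B → E → F.

Backward pass:
LF_F = 39; LS_F = 39−14 = 25
LF_E = LS_F = 25; LS_E = 25−13 = 12
LF_D = LS_F = 25; LS_D = 25−11 = 14
LF_C = LS_F = 25; LS_C = 25−12 = 13
LF_B = min(LS_C=13, LS_D=14, LS_E=12) = 12; LS_B = 12−12 = 0
LF_A = LS_D = 14; LS_A = 14−13 = 1
Slack_D = LS_D − ES_D = 14 − 13 = 1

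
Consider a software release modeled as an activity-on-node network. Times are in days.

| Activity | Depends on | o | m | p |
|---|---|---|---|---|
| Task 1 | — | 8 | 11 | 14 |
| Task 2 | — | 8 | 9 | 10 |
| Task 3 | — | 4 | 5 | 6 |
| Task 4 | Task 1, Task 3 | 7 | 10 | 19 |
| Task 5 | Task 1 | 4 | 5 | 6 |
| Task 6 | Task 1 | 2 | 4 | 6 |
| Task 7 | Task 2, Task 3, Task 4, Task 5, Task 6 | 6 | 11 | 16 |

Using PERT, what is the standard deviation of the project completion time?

2.79 days

te_Task 1 = (8 + 4·11 + 14)/6 = 66/6 = 11; σ²_Task 1 = ((14−8)/6)² = 1.000
te_Task 2 = (8 + 4·9 + 10)/6 = 54/6 = 9; σ²_Task 2 = ((10−8)/6)² = 0.111
te_Task 3 = (4 + 4·5 + 6)/6 = 30/6 = 5; σ²_Task 3 = ((6−4)/6)² = 0.111
te_Task 4 = (7 + 4·10 + 19)/6 = 66/6 = 11; σ²_Task 4 = ((19−7)/6)² = 4.000
te_Task 5 = (4 + 4·5 + 6)/6 = 30/6 = 5; σ²_Task 5 = ((6−4)/6)² = 0.111
te_Task 6 = (2 + 4·4 + 6)/6 = 24/6 = 4; σ²_Task 6 = ((6−2)/6)² = 0.444
te_Task 7 = (6 + 4·11 + 16)/6 = 66/6 = 11; σ²_Task 7 = ((16−6)/6)² = 2.778

Forward pass:
ES_Task 1 = 0; EF_Task 1 = 11
ES_Task 2 = 0; EF_Task 2 = 9
ES_Task 3 = 0; EF_Task 3 = 5
ES_Task 4 = max(EF_Task 1=11, EF_Task 3=5) = 11; EF_Task 4 = 11+11 = 22
ES_Task 5 = 11; EF_Task 5 = 11+5 = 16
ES_Task 6 = 11; EF_Task 6 = 11+4 = 15
ES_Task 7 = max(EF_Task 2=9, EF_Task 3=5, EF_Task 4=22, EF_Task 5=16, EF_Task 6=15) = 22; EF_Task 7 = 22+11 = 33
Expected project duration μ = 33 days. Critical path: Task 1 → Task 4 → Task 7.

Variance along critical path = 1.000 + 4.000 + 2.778 = 7.778
σ = √7.778 = 2.789 days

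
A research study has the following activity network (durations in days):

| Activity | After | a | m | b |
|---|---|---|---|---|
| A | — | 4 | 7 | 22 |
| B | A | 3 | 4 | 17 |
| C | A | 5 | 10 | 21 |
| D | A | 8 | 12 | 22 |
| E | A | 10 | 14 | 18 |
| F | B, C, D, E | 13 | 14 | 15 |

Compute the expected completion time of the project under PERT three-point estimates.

37 days

te_A = (4 + 4·7 + 22)/6 = 54/6 = 9
te_B = (3 + 4·4 + 17)/6 = 36/6 = 6
te_C = (5 + 4·10 + 21)/6 = 66/6 = 11
te_D = (8 + 4·12 + 22)/6 = 78/6 = 13
te_E = (10 + 4·14 + 18)/6 = 84/6 = 14
te_F = (13 + 4·14 + 15)/6 = 84/6 = 14

Forward pass:
ES_A = 0; EF_A = 9
ES_B = 9; EF_B = 9+6 = 15
ES_C = 9; EF_C = 9+11 = 20
ES_D = 9; EF_D = 9+13 = 22
ES_E = 9; EF_E = 9+14 = 23
ES_F = max(EF_B=15, EF_C=20, EF_D=22, EF_E=23) = 23; EF_F = 23+14 = 37
Expected project duration μ = 37 days. Critical path: A → E → F.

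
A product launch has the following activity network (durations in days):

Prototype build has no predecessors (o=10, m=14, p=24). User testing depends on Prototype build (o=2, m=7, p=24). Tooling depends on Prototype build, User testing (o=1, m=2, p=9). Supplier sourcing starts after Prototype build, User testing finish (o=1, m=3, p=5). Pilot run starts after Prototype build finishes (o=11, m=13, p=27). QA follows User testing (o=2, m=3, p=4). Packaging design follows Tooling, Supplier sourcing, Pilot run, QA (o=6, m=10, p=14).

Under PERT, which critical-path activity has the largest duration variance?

Pilot run

te_Prototype build = (10 + 4·14 + 24)/6 = 90/6 = 15; σ²_Prototype build = ((24−10)/6)² = 5.444
te_User testing = (2 + 4·7 + 24)/6 = 54/6 = 9; σ²_User testing = ((24−2)/6)² = 13.444
te_Tooling = (1 + 4·2 + 9)/6 = 18/6 = 3; σ²_Tooling = ((9−1)/6)² = 1.778
te_Supplier sourcing = (1 + 4·3 + 5)/6 = 18/6 = 3; σ²_Supplier sourcing = ((5−1)/6)² = 0.444
te_Pilot run = (11 + 4·13 + 27)/6 = 90/6 = 15; σ²_Pilot run = ((27−11)/6)² = 7.111
te_QA = (2 + 4·3 + 4)/6 = 18/6 = 3; σ²_QA = ((4−2)/6)² = 0.111
te_Packaging design = (6 + 4·10 + 14)/6 = 60/6 = 10; σ²_Packaging design = ((14−6)/6)² = 1.778

Forward pass:
ES_Prototype build = 0; EF_Prototype build = 15
ES_User testing = 15; EF_User testing = 15+9 = 24
ES_Tooling = max(EF_Prototype build=15, EF_User testing=24) = 24; EF_Tooling = 24+3 = 27
ES_Supplier sourcing = max(EF_Prototype build=15, EF_User testing=24) = 24; EF_Supplier sourcing = 24+3 = 27
ES_Pilot run = 15; EF_Pilot run = 15+15 = 30
ES_QA = 24; EF_QA = 24+3 = 27
ES_Packaging design = max(EF_Tooling=27, EF_Supplier sourcing=27, EF_Pilot run=30, EF_QA=27) = 30; EF_Packaging design = 30+10 = 40
Expected project duration μ = 40 days. Critical path: Prototype build → Pilot run → Packaging design.

Variances on critical path: σ²_Prototype build=5.444, σ²_Pilot run=7.111, σ²_Packaging design=1.778.
Largest is σ²_Pilot run = 7.111.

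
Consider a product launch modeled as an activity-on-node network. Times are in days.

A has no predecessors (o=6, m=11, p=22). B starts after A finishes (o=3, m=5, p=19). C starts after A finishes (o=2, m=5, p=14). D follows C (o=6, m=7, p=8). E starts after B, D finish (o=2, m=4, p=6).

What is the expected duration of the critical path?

29 days

te_A = (6 + 4·11 + 22)/6 = 72/6 = 12
te_B = (3 + 4·5 + 19)/6 = 42/6 = 7
te_C = (2 + 4·5 + 14)/6 = 36/6 = 6
te_D = (6 + 4·7 + 8)/6 = 42/6 = 7
te_E = (2 + 4·4 + 6)/6 = 24/6 = 4

Forward pass:
ES_A = 0; EF_A = 12
ES_B = 12; EF_B = 12+7 = 19
ES_C = 12; EF_C = 12+6 = 18
ES_D = 18; EF_D = 18+7 = 25
ES_E = max(EF_B=19, EF_D=25) = 25; EF_E = 25+4 = 29
Expected project duration μ = 29 days. Critical path: A → C → D → E.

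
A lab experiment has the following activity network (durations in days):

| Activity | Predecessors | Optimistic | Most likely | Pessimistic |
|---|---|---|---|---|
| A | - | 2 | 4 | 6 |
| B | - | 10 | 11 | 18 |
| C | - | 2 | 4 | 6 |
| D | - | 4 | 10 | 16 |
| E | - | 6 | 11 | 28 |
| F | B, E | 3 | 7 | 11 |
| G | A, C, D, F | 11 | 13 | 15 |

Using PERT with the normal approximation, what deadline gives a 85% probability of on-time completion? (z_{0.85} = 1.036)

te_A = (2 + 4·4 + 6)/6 = 24/6 = 4; σ²_A = ((6−2)/6)² = 0.444
te_B = (10 + 4·11 + 18)/6 = 72/6 = 12; σ²_B = ((18−10)/6)² = 1.778
te_C = (2 + 4·4 + 6)/6 = 24/6 = 4; σ²_C = ((6−2)/6)² = 0.444
te_D = (4 + 4·10 + 16)/6 = 60/6 = 10; σ²_D = ((16−4)/6)² = 4.000
te_E = (6 + 4·11 + 28)/6 = 78/6 = 13; σ²_E = ((28−6)/6)² = 13.444
te_F = (3 + 4·7 + 11)/6 = 42/6 = 7; σ²_F = ((11−3)/6)² = 1.778
te_G = (11 + 4·13 + 15)/6 = 78/6 = 13; σ²_G = ((15−11)/6)² = 0.444

Forward pass:
ES_A = 0; EF_A = 4
ES_B = 0; EF_B = 12
ES_C = 0; EF_C = 4
ES_D = 0; EF_D = 10
ES_E = 0; EF_E = 13
ES_F = max(EF_B=12, EF_E=13) = 13; EF_F = 13+7 = 20
ES_G = max(EF_A=4, EF_C=4, EF_D=10, EF_F=20) = 20; EF_G = 20+13 = 33
Expected project duration μ = 33 days. Critical path: E → F → G.

Variance along critical path = 13.444 + 1.778 + 0.444 = 15.667; σ = 3.958 days.
D = μ + z·σ = 33 + 1.036·3.958 = 37.1 days

37.1 days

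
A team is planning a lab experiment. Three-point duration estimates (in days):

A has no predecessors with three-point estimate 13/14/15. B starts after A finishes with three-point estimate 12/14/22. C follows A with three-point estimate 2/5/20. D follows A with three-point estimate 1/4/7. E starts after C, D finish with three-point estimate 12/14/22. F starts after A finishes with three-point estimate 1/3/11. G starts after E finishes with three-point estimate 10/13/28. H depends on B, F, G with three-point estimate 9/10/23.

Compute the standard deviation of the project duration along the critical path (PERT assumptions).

te_A = (13 + 4·14 + 15)/6 = 84/6 = 14; σ²_A = ((15−13)/6)² = 0.111
te_B = (12 + 4·14 + 22)/6 = 90/6 = 15; σ²_B = ((22−12)/6)² = 2.778
te_C = (2 + 4·5 + 20)/6 = 42/6 = 7; σ²_C = ((20−2)/6)² = 9.000
te_D = (1 + 4·4 + 7)/6 = 24/6 = 4; σ²_D = ((7−1)/6)² = 1.000
te_E = (12 + 4·14 + 22)/6 = 90/6 = 15; σ²_E = ((22−12)/6)² = 2.778
te_F = (1 + 4·3 + 11)/6 = 24/6 = 4; σ²_F = ((11−1)/6)² = 2.778
te_G = (10 + 4·13 + 28)/6 = 90/6 = 15; σ²_G = ((28−10)/6)² = 9.000
te_H = (9 + 4·10 + 23)/6 = 72/6 = 12; σ²_H = ((23−9)/6)² = 5.444

Forward pass:
ES_A = 0; EF_A = 14
ES_B = 14; EF_B = 14+15 = 29
ES_C = 14; EF_C = 14+7 = 21
ES_D = 14; EF_D = 14+4 = 18
ES_E = max(EF_C=21, EF_D=18) = 21; EF_E = 21+15 = 36
ES_F = 14; EF_F = 14+4 = 18
ES_G = 36; EF_G = 36+15 = 51
ES_H = max(EF_B=29, EF_F=18, EF_G=51) = 51; EF_H = 51+12 = 63
Expected project duration μ = 63 days. Critical path: A → C → E → G → H.

Variance along critical path = 0.111 + 9.000 + 2.778 + 9.000 + 5.444 = 26.333
σ = √26.333 = 5.132 days

5.13 days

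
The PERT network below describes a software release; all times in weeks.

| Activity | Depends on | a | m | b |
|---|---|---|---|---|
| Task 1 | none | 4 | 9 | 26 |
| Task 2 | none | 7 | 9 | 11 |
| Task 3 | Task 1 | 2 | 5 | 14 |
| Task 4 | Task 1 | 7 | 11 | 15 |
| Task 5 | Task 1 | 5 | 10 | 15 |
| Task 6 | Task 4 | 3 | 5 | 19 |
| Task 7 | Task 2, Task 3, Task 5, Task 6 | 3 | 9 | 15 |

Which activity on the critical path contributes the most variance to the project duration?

Task 1

te_Task 1 = (4 + 4·9 + 26)/6 = 66/6 = 11; σ²_Task 1 = ((26−4)/6)² = 13.444
te_Task 2 = (7 + 4·9 + 11)/6 = 54/6 = 9; σ²_Task 2 = ((11−7)/6)² = 0.444
te_Task 3 = (2 + 4·5 + 14)/6 = 36/6 = 6; σ²_Task 3 = ((14−2)/6)² = 4.000
te_Task 4 = (7 + 4·11 + 15)/6 = 66/6 = 11; σ²_Task 4 = ((15−7)/6)² = 1.778
te_Task 5 = (5 + 4·10 + 15)/6 = 60/6 = 10; σ²_Task 5 = ((15−5)/6)² = 2.778
te_Task 6 = (3 + 4·5 + 19)/6 = 42/6 = 7; σ²_Task 6 = ((19−3)/6)² = 7.111
te_Task 7 = (3 + 4·9 + 15)/6 = 54/6 = 9; σ²_Task 7 = ((15−3)/6)² = 4.000

Forward pass:
ES_Task 1 = 0; EF_Task 1 = 11
ES_Task 2 = 0; EF_Task 2 = 9
ES_Task 3 = 11; EF_Task 3 = 11+6 = 17
ES_Task 4 = 11; EF_Task 4 = 11+11 = 22
ES_Task 5 = 11; EF_Task 5 = 11+10 = 21
ES_Task 6 = 22; EF_Task 6 = 22+7 = 29
ES_Task 7 = max(EF_Task 2=9, EF_Task 3=17, EF_Task 5=21, EF_Task 6=29) = 29; EF_Task 7 = 29+9 = 38
Expected project duration μ = 38 weeks. Critical path: Task 1 → Task 4 → Task 6 → Task 7.

Variances on critical path: σ²_Task 1=13.444, σ²_Task 4=1.778, σ²_Task 6=7.111, σ²_Task 7=4.000.
Largest is σ²_Task 1 = 13.444.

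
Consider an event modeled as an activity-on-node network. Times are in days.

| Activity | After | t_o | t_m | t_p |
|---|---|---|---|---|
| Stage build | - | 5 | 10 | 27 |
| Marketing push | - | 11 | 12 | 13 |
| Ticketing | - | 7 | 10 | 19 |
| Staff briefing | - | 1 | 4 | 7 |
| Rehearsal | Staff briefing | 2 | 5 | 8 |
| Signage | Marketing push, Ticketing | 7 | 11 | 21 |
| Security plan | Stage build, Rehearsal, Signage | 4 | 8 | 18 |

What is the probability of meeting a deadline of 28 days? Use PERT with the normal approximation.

te_Stage build = (5 + 4·10 + 27)/6 = 72/6 = 12; σ²_Stage build = ((27−5)/6)² = 13.444
te_Marketing push = (11 + 4·12 + 13)/6 = 72/6 = 12; σ²_Marketing push = ((13−11)/6)² = 0.111
te_Ticketing = (7 + 4·10 + 19)/6 = 66/6 = 11; σ²_Ticketing = ((19−7)/6)² = 4.000
te_Staff briefing = (1 + 4·4 + 7)/6 = 24/6 = 4; σ²_Staff briefing = ((7−1)/6)² = 1.000
te_Rehearsal = (2 + 4·5 + 8)/6 = 30/6 = 5; σ²_Rehearsal = ((8−2)/6)² = 1.000
te_Signage = (7 + 4·11 + 21)/6 = 72/6 = 12; σ²_Signage = ((21−7)/6)² = 5.444
te_Security plan = (4 + 4·8 + 18)/6 = 54/6 = 9; σ²_Security plan = ((18−4)/6)² = 5.444

Forward pass:
ES_Stage build = 0; EF_Stage build = 12
ES_Marketing push = 0; EF_Marketing push = 12
ES_Ticketing = 0; EF_Ticketing = 11
ES_Staff briefing = 0; EF_Staff briefing = 4
ES_Rehearsal = 4; EF_Rehearsal = 4+5 = 9
ES_Signage = max(EF_Marketing push=12, EF_Ticketing=11) = 12; EF_Signage = 12+12 = 24
ES_Security plan = max(EF_Stage build=12, EF_Rehearsal=9, EF_Signage=24) = 24; EF_Security plan = 24+9 = 33
Expected project duration μ = 33 days. Critical path: Marketing push → Signage → Security plan.

Variance along critical path = 0.111 + 5.444 + 5.444 = 11.000; σ = √11.000 = 3.317 days.
Z = (28 − 33) / 3.317 = -1.508
P(T ≤ 28) = Φ(-1.508) ≈ 0.066

0.066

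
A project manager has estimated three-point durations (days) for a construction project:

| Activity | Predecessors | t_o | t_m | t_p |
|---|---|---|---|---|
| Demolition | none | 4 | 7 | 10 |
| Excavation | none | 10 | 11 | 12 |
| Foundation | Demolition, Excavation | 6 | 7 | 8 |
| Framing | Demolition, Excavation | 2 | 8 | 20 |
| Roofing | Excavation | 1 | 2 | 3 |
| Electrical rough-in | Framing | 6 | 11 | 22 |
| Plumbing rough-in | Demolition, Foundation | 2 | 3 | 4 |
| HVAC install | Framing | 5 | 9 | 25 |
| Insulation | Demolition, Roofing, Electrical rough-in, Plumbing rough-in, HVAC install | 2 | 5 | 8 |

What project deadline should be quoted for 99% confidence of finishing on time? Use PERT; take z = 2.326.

te_Demolition = (4 + 4·7 + 10)/6 = 42/6 = 7; σ²_Demolition = ((10−4)/6)² = 1.000
te_Excavation = (10 + 4·11 + 12)/6 = 66/6 = 11; σ²_Excavation = ((12−10)/6)² = 0.111
te_Foundation = (6 + 4·7 + 8)/6 = 42/6 = 7; σ²_Foundation = ((8−6)/6)² = 0.111
te_Framing = (2 + 4·8 + 20)/6 = 54/6 = 9; σ²_Framing = ((20−2)/6)² = 9.000
te_Roofing = (1 + 4·2 + 3)/6 = 12/6 = 2; σ²_Roofing = ((3−1)/6)² = 0.111
te_Electrical rough-in = (6 + 4·11 + 22)/6 = 72/6 = 12; σ²_Electrical rough-in = ((22−6)/6)² = 7.111
te_Plumbing rough-in = (2 + 4·3 + 4)/6 = 18/6 = 3; σ²_Plumbing rough-in = ((4−2)/6)² = 0.111
te_HVAC install = (5 + 4·9 + 25)/6 = 66/6 = 11; σ²_HVAC install = ((25−5)/6)² = 11.111
te_Insulation = (2 + 4·5 + 8)/6 = 30/6 = 5; σ²_Insulation = ((8−2)/6)² = 1.000

Forward pass:
ES_Demolition = 0; EF_Demolition = 7
ES_Excavation = 0; EF_Excavation = 11
ES_Foundation = max(EF_Demolition=7, EF_Excavation=11) = 11; EF_Foundation = 11+7 = 18
ES_Framing = max(EF_Demolition=7, EF_Excavation=11) = 11; EF_Framing = 11+9 = 20
ES_Roofing = 11; EF_Roofing = 11+2 = 13
ES_Electrical rough-in = 20; EF_Electrical rough-in = 20+12 = 32
ES_Plumbing rough-in = max(EF_Demolition=7, EF_Foundation=18) = 18; EF_Plumbing rough-in = 18+3 = 21
ES_HVAC install = 20; EF_HVAC install = 20+11 = 31
ES_Insulation = max(EF_Demolition=7, EF_Roofing=13, EF_Electrical rough-in=32, EF_Plumbing rough-in=21, EF_HVAC install=31) = 32; EF_Insulation = 32+5 = 37
Expected project duration μ = 37 days. Critical path: Excavation → Framing → Electrical rough-in → Insulation.

Variance along critical path = 0.111 + 9.000 + 7.111 + 1.000 = 17.222; σ = 4.150 days.
D = μ + z·σ = 37 + 2.326·4.150 = 46.7 days

46.7 days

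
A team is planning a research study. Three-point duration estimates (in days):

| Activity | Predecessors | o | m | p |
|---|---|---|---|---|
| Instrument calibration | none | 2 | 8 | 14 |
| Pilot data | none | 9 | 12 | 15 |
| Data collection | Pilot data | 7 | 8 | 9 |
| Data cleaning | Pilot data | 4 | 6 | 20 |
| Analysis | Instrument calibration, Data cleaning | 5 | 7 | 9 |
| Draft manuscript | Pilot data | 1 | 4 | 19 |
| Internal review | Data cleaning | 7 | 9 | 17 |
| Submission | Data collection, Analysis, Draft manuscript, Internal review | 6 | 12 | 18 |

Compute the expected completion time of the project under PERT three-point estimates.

42 days

te_Instrument calibration = (2 + 4·8 + 14)/6 = 48/6 = 8
te_Pilot data = (9 + 4·12 + 15)/6 = 72/6 = 12
te_Data collection = (7 + 4·8 + 9)/6 = 48/6 = 8
te_Data cleaning = (4 + 4·6 + 20)/6 = 48/6 = 8
te_Analysis = (5 + 4·7 + 9)/6 = 42/6 = 7
te_Draft manuscript = (1 + 4·4 + 19)/6 = 36/6 = 6
te_Internal review = (7 + 4·9 + 17)/6 = 60/6 = 10
te_Submission = (6 + 4·12 + 18)/6 = 72/6 = 12

Forward pass:
ES_Instrument calibration = 0; EF_Instrument calibration = 8
ES_Pilot data = 0; EF_Pilot data = 12
ES_Data collection = 12; EF_Data collection = 12+8 = 20
ES_Data cleaning = 12; EF_Data cleaning = 12+8 = 20
ES_Analysis = max(EF_Instrument calibration=8, EF_Data cleaning=20) = 20; EF_Analysis = 20+7 = 27
ES_Draft manuscript = 12; EF_Draft manuscript = 12+6 = 18
ES_Internal review = 20; EF_Internal review = 20+10 = 30
ES_Submission = max(EF_Data collection=20, EF_Analysis=27, EF_Draft manuscript=18, EF_Internal review=30) = 30; EF_Submission = 30+12 = 42
Expected project duration μ = 42 days. Critical path: Pilot data → Data cleaning → Internal review → Submission.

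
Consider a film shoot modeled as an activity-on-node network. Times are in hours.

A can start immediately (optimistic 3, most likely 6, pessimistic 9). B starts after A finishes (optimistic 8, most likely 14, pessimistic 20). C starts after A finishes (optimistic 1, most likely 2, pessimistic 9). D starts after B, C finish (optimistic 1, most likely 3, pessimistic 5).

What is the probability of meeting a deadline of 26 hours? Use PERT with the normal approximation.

te_A = (3 + 4·6 + 9)/6 = 36/6 = 6; σ²_A = ((9−3)/6)² = 1.000
te_B = (8 + 4·14 + 20)/6 = 84/6 = 14; σ²_B = ((20−8)/6)² = 4.000
te_C = (1 + 4·2 + 9)/6 = 18/6 = 3; σ²_C = ((9−1)/6)² = 1.778
te_D = (1 + 4·3 + 5)/6 = 18/6 = 3; σ²_D = ((5−1)/6)² = 0.444

Forward pass:
ES_A = 0; EF_A = 6
ES_B = 6; EF_B = 6+14 = 20
ES_C = 6; EF_C = 6+3 = 9
ES_D = max(EF_B=20, EF_C=9) = 20; EF_D = 20+3 = 23
Expected project duration μ = 23 hours. Critical path: A → B → D.

Variance along critical path = 1.000 + 4.000 + 0.444 = 5.444; σ = √5.444 = 2.333 hours.
Z = (26 − 23) / 2.333 = 1.286
P(T ≤ 26) = Φ(1.286) ≈ 0.901

0.901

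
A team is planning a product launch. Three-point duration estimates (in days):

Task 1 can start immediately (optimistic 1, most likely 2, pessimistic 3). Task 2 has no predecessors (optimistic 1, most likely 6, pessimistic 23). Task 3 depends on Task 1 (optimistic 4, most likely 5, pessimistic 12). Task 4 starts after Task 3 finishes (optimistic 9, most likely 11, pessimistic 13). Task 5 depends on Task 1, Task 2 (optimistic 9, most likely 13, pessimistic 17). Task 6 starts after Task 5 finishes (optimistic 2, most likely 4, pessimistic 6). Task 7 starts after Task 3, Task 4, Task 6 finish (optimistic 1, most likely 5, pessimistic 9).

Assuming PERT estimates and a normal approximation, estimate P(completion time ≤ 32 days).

0.684

te_Task 1 = (1 + 4·2 + 3)/6 = 12/6 = 2; σ²_Task 1 = ((3−1)/6)² = 0.111
te_Task 2 = (1 + 4·6 + 23)/6 = 48/6 = 8; σ²_Task 2 = ((23−1)/6)² = 13.444
te_Task 3 = (4 + 4·5 + 12)/6 = 36/6 = 6; σ²_Task 3 = ((12−4)/6)² = 1.778
te_Task 4 = (9 + 4·11 + 13)/6 = 66/6 = 11; σ²_Task 4 = ((13−9)/6)² = 0.444
te_Task 5 = (9 + 4·13 + 17)/6 = 78/6 = 13; σ²_Task 5 = ((17−9)/6)² = 1.778
te_Task 6 = (2 + 4·4 + 6)/6 = 24/6 = 4; σ²_Task 6 = ((6−2)/6)² = 0.444
te_Task 7 = (1 + 4·5 + 9)/6 = 30/6 = 5; σ²_Task 7 = ((9−1)/6)² = 1.778

Forward pass:
ES_Task 1 = 0; EF_Task 1 = 2
ES_Task 2 = 0; EF_Task 2 = 8
ES_Task 3 = 2; EF_Task 3 = 2+6 = 8
ES_Task 4 = 8; EF_Task 4 = 8+11 = 19
ES_Task 5 = max(EF_Task 1=2, EF_Task 2=8) = 8; EF_Task 5 = 8+13 = 21
ES_Task 6 = 21; EF_Task 6 = 21+4 = 25
ES_Task 7 = max(EF_Task 3=8, EF_Task 4=19, EF_Task 6=25) = 25; EF_Task 7 = 25+5 = 30
Expected project duration μ = 30 days. Critical path: Task 2 → Task 5 → Task 6 → Task 7.

Variance along critical path = 13.444 + 1.778 + 0.444 + 1.778 = 17.444; σ = √17.444 = 4.177 days.
Z = (32 − 30) / 4.177 = 0.479
P(T ≤ 32) = Φ(0.479) ≈ 0.684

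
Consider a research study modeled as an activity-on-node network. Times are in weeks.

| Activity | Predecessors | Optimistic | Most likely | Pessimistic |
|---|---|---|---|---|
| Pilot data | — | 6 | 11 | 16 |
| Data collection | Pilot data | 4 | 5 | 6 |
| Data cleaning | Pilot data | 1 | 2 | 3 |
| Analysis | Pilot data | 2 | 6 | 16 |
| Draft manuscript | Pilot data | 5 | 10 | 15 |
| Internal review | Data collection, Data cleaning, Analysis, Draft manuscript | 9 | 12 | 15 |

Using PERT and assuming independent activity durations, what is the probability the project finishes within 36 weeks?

te_Pilot data = (6 + 4·11 + 16)/6 = 66/6 = 11; σ²_Pilot data = ((16−6)/6)² = 2.778
te_Data collection = (4 + 4·5 + 6)/6 = 30/6 = 5; σ²_Data collection = ((6−4)/6)² = 0.111
te_Data cleaning = (1 + 4·2 + 3)/6 = 12/6 = 2; σ²_Data cleaning = ((3−1)/6)² = 0.111
te_Analysis = (2 + 4·6 + 16)/6 = 42/6 = 7; σ²_Analysis = ((16−2)/6)² = 5.444
te_Draft manuscript = (5 + 4·10 + 15)/6 = 60/6 = 10; σ²_Draft manuscript = ((15−5)/6)² = 2.778
te_Internal review = (9 + 4·12 + 15)/6 = 72/6 = 12; σ²_Internal review = ((15−9)/6)² = 1.000

Forward pass:
ES_Pilot data = 0; EF_Pilot data = 11
ES_Data collection = 11; EF_Data collection = 11+5 = 16
ES_Data cleaning = 11; EF_Data cleaning = 11+2 = 13
ES_Analysis = 11; EF_Analysis = 11+7 = 18
ES_Draft manuscript = 11; EF_Draft manuscript = 11+10 = 21
ES_Internal review = max(EF_Data collection=16, EF_Data cleaning=13, EF_Analysis=18, EF_Draft manuscript=21) = 21; EF_Internal review = 21+12 = 33
Expected project duration μ = 33 weeks. Critical path: Pilot data → Draft manuscript → Internal review.

Variance along critical path = 2.778 + 2.778 + 1.000 = 6.556; σ = √6.556 = 2.560 weeks.
Z = (36 − 33) / 2.560 = 1.172
P(T ≤ 36) = Φ(1.172) ≈ 0.879

0.879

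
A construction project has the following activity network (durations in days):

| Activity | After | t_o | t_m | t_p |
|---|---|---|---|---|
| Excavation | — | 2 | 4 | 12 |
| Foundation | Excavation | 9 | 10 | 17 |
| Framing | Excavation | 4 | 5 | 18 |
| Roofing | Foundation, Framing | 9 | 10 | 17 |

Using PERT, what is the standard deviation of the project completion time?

2.52 days

te_Excavation = (2 + 4·4 + 12)/6 = 30/6 = 5; σ²_Excavation = ((12−2)/6)² = 2.778
te_Foundation = (9 + 4·10 + 17)/6 = 66/6 = 11; σ²_Foundation = ((17−9)/6)² = 1.778
te_Framing = (4 + 4·5 + 18)/6 = 42/6 = 7; σ²_Framing = ((18−4)/6)² = 5.444
te_Roofing = (9 + 4·10 + 17)/6 = 66/6 = 11; σ²_Roofing = ((17−9)/6)² = 1.778

Forward pass:
ES_Excavation = 0; EF_Excavation = 5
ES_Foundation = 5; EF_Foundation = 5+11 = 16
ES_Framing = 5; EF_Framing = 5+7 = 12
ES_Roofing = max(EF_Foundation=16, EF_Framing=12) = 16; EF_Roofing = 16+11 = 27
Expected project duration μ = 27 days. Critical path: Excavation → Foundation → Roofing.

Variance along critical path = 2.778 + 1.778 + 1.778 = 6.333
σ = √6.333 = 2.517 days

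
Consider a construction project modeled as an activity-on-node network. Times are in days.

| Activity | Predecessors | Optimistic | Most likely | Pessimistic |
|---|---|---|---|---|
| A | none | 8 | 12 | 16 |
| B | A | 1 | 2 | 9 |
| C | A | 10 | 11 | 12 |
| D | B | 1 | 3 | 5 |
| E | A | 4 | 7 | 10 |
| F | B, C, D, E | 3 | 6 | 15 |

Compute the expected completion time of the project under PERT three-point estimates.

te_A = (8 + 4·12 + 16)/6 = 72/6 = 12
te_B = (1 + 4·2 + 9)/6 = 18/6 = 3
te_C = (10 + 4·11 + 12)/6 = 66/6 = 11
te_D = (1 + 4·3 + 5)/6 = 18/6 = 3
te_E = (4 + 4·7 + 10)/6 = 42/6 = 7
te_F = (3 + 4·6 + 15)/6 = 42/6 = 7

Forward pass:
ES_A = 0; EF_A = 12
ES_B = 12; EF_B = 12+3 = 15
ES_C = 12; EF_C = 12+11 = 23
ES_D = 15; EF_D = 15+3 = 18
ES_E = 12; EF_E = 12+7 = 19
ES_F = max(EF_B=15, EF_C=23, EF_D=18, EF_E=19) = 23; EF_F = 23+7 = 30
Expected project duration μ = 30 days. Critical path: A → C → F.

30 days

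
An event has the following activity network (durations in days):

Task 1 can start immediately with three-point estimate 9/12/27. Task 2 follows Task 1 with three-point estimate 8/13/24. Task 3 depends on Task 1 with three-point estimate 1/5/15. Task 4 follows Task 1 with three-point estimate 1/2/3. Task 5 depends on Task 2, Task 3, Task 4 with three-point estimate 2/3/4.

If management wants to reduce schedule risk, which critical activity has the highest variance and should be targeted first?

Task 1

te_Task 1 = (9 + 4·12 + 27)/6 = 84/6 = 14; σ²_Task 1 = ((27−9)/6)² = 9.000
te_Task 2 = (8 + 4·13 + 24)/6 = 84/6 = 14; σ²_Task 2 = ((24−8)/6)² = 7.111
te_Task 3 = (1 + 4·5 + 15)/6 = 36/6 = 6; σ²_Task 3 = ((15−1)/6)² = 5.444
te_Task 4 = (1 + 4·2 + 3)/6 = 12/6 = 2; σ²_Task 4 = ((3−1)/6)² = 0.111
te_Task 5 = (2 + 4·3 + 4)/6 = 18/6 = 3; σ²_Task 5 = ((4−2)/6)² = 0.111

Forward pass:
ES_Task 1 = 0; EF_Task 1 = 14
ES_Task 2 = 14; EF_Task 2 = 14+14 = 28
ES_Task 3 = 14; EF_Task 3 = 14+6 = 20
ES_Task 4 = 14; EF_Task 4 = 14+2 = 16
ES_Task 5 = max(EF_Task 2=28, EF_Task 3=20, EF_Task 4=16) = 28; EF_Task 5 = 28+3 = 31
Expected project duration μ = 31 days. Critical path: Task 1 → Task 2 → Task 5.

Variances on critical path: σ²_Task 1=9.000, σ²_Task 2=7.111, σ²_Task 5=0.111.
Largest is σ²_Task 1 = 9.000.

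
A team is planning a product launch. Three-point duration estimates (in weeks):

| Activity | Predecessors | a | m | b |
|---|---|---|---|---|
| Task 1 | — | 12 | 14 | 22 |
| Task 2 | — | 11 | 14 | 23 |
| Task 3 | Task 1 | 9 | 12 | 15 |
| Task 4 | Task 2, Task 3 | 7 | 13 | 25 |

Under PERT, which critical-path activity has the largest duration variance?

te_Task 1 = (12 + 4·14 + 22)/6 = 90/6 = 15; σ²_Task 1 = ((22−12)/6)² = 2.778
te_Task 2 = (11 + 4·14 + 23)/6 = 90/6 = 15; σ²_Task 2 = ((23−11)/6)² = 4.000
te_Task 3 = (9 + 4·12 + 15)/6 = 72/6 = 12; σ²_Task 3 = ((15−9)/6)² = 1.000
te_Task 4 = (7 + 4·13 + 25)/6 = 84/6 = 14; σ²_Task 4 = ((25−7)/6)² = 9.000

Forward pass:
ES_Task 1 = 0; EF_Task 1 = 15
ES_Task 2 = 0; EF_Task 2 = 15
ES_Task 3 = 15; EF_Task 3 = 15+12 = 27
ES_Task 4 = max(EF_Task 2=15, EF_Task 3=27) = 27; EF_Task 4 = 27+14 = 41
Expected project duration μ = 41 weeks. Critical path: Task 1 → Task 3 → Task 4.

Variances on critical path: σ²_Task 1=2.778, σ²_Task 3=1.000, σ²_Task 4=9.000.
Largest is σ²_Task 4 = 9.000.

Task 4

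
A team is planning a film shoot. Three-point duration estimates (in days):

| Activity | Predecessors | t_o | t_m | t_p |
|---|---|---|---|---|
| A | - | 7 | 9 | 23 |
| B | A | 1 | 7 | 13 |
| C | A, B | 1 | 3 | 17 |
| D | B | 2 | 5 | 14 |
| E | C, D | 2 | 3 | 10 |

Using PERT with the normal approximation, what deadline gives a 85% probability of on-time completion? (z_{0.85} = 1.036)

te_A = (7 + 4·9 + 23)/6 = 66/6 = 11; σ²_A = ((23−7)/6)² = 7.111
te_B = (1 + 4·7 + 13)/6 = 42/6 = 7; σ²_B = ((13−1)/6)² = 4.000
te_C = (1 + 4·3 + 17)/6 = 30/6 = 5; σ²_C = ((17−1)/6)² = 7.111
te_D = (2 + 4·5 + 14)/6 = 36/6 = 6; σ²_D = ((14−2)/6)² = 4.000
te_E = (2 + 4·3 + 10)/6 = 24/6 = 4; σ²_E = ((10−2)/6)² = 1.778

Forward pass:
ES_A = 0; EF_A = 11
ES_B = 11; EF_B = 11+7 = 18
ES_C = max(EF_A=11, EF_B=18) = 18; EF_C = 18+5 = 23
ES_D = 18; EF_D = 18+6 = 24
ES_E = max(EF_C=23, EF_D=24) = 24; EF_E = 24+4 = 28
Expected project duration μ = 28 days. Critical path: A → B → D → E.

Variance along critical path = 7.111 + 4.000 + 4.000 + 1.778 = 16.889; σ = 4.110 days.
D = μ + z·σ = 28 + 1.036·4.110 = 32.3 days

32.3 days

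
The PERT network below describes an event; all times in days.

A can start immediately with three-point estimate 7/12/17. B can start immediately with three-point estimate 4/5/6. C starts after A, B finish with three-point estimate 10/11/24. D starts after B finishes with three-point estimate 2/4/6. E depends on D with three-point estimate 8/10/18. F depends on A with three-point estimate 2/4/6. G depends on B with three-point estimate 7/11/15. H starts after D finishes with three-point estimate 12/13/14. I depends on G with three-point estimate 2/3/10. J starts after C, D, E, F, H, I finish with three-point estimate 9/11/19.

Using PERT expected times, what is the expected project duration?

37 days

te_A = (7 + 4·12 + 17)/6 = 72/6 = 12
te_B = (4 + 4·5 + 6)/6 = 30/6 = 5
te_C = (10 + 4·11 + 24)/6 = 78/6 = 13
te_D = (2 + 4·4 + 6)/6 = 24/6 = 4
te_E = (8 + 4·10 + 18)/6 = 66/6 = 11
te_F = (2 + 4·4 + 6)/6 = 24/6 = 4
te_G = (7 + 4·11 + 15)/6 = 66/6 = 11
te_H = (12 + 4·13 + 14)/6 = 78/6 = 13
te_I = (2 + 4·3 + 10)/6 = 24/6 = 4
te_J = (9 + 4·11 + 19)/6 = 72/6 = 12

Forward pass:
ES_A = 0; EF_A = 12
ES_B = 0; EF_B = 5
ES_C = max(EF_A=12, EF_B=5) = 12; EF_C = 12+13 = 25
ES_D = 5; EF_D = 5+4 = 9
ES_E = 9; EF_E = 9+11 = 20
ES_F = 12; EF_F = 12+4 = 16
ES_G = 5; EF_G = 5+11 = 16
ES_H = 9; EF_H = 9+13 = 22
ES_I = 16; EF_I = 16+4 = 20
ES_J = max(EF_C=25, EF_D=9, EF_E=20, EF_F=16, EF_H=22, EF_I=20) = 25; EF_J = 25+12 = 37
Expected project duration μ = 37 days. Critical path: A → C → J.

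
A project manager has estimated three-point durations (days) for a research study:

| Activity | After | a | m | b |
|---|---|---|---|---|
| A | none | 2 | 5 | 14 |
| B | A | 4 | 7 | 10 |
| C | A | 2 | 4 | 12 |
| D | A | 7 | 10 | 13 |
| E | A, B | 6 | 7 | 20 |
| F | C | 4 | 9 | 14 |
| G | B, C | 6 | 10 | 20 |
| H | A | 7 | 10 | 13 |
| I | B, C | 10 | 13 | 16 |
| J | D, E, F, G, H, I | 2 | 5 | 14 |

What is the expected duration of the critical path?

te_A = (2 + 4·5 + 14)/6 = 36/6 = 6
te_B = (4 + 4·7 + 10)/6 = 42/6 = 7
te_C = (2 + 4·4 + 12)/6 = 30/6 = 5
te_D = (7 + 4·10 + 13)/6 = 60/6 = 10
te_E = (6 + 4·7 + 20)/6 = 54/6 = 9
te_F = (4 + 4·9 + 14)/6 = 54/6 = 9
te_G = (6 + 4·10 + 20)/6 = 66/6 = 11
te_H = (7 + 4·10 + 13)/6 = 60/6 = 10
te_I = (10 + 4·13 + 16)/6 = 78/6 = 13
te_J = (2 + 4·5 + 14)/6 = 36/6 = 6

Forward pass:
ES_A = 0; EF_A = 6
ES_B = 6; EF_B = 6+7 = 13
ES_C = 6; EF_C = 6+5 = 11
ES_D = 6; EF_D = 6+10 = 16
ES_E = max(EF_A=6, EF_B=13) = 13; EF_E = 13+9 = 22
ES_F = 11; EF_F = 11+9 = 20
ES_G = max(EF_B=13, EF_C=11) = 13; EF_G = 13+11 = 24
ES_H = 6; EF_H = 6+10 = 16
ES_I = max(EF_B=13, EF_C=11) = 13; EF_I = 13+13 = 26
ES_J = max(EF_D=16, EF_E=22, EF_F=20, EF_G=24, EF_H=16, EF_I=26) = 26; EF_J = 26+6 = 32
Expected project duration μ = 32 days. Critical path: A → B → I → J.

32 days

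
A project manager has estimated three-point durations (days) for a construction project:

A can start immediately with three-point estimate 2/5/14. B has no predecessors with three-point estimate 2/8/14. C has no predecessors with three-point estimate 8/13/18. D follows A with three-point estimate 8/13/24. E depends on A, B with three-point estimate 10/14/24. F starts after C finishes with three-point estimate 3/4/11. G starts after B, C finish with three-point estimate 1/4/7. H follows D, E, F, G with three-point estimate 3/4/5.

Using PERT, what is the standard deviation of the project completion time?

3.09 days

te_A = (2 + 4·5 + 14)/6 = 36/6 = 6; σ²_A = ((14−2)/6)² = 4.000
te_B = (2 + 4·8 + 14)/6 = 48/6 = 8; σ²_B = ((14−2)/6)² = 4.000
te_C = (8 + 4·13 + 18)/6 = 78/6 = 13; σ²_C = ((18−8)/6)² = 2.778
te_D = (8 + 4·13 + 24)/6 = 84/6 = 14; σ²_D = ((24−8)/6)² = 7.111
te_E = (10 + 4·14 + 24)/6 = 90/6 = 15; σ²_E = ((24−10)/6)² = 5.444
te_F = (3 + 4·4 + 11)/6 = 30/6 = 5; σ²_F = ((11−3)/6)² = 1.778
te_G = (1 + 4·4 + 7)/6 = 24/6 = 4; σ²_G = ((7−1)/6)² = 1.000
te_H = (3 + 4·4 + 5)/6 = 24/6 = 4; σ²_H = ((5−3)/6)² = 0.111

Forward pass:
ES_A = 0; EF_A = 6
ES_B = 0; EF_B = 8
ES_C = 0; EF_C = 13
ES_D = 6; EF_D = 6+14 = 20
ES_E = max(EF_A=6, EF_B=8) = 8; EF_E = 8+15 = 23
ES_F = 13; EF_F = 13+5 = 18
ES_G = max(EF_B=8, EF_C=13) = 13; EF_G = 13+4 = 17
ES_H = max(EF_D=20, EF_E=23, EF_F=18, EF_G=17) = 23; EF_H = 23+4 = 27
Expected project duration μ = 27 days. Critical path: B → E → H.

Variance along critical path = 4.000 + 5.444 + 0.111 = 9.556
σ = √9.556 = 3.091 days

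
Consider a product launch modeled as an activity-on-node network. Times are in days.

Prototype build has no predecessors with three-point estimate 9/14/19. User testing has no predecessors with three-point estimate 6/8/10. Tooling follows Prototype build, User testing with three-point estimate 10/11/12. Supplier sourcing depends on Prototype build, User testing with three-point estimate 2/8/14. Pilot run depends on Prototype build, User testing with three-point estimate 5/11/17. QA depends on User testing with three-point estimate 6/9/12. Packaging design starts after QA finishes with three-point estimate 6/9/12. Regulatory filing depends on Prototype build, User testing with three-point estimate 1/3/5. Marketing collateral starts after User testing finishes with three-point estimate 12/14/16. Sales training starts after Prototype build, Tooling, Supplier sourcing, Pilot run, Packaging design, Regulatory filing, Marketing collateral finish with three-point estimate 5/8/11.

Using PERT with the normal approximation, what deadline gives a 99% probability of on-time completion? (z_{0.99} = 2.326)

38.3 days

te_Prototype build = (9 + 4·14 + 19)/6 = 84/6 = 14; σ²_Prototype build = ((19−9)/6)² = 2.778
te_User testing = (6 + 4·8 + 10)/6 = 48/6 = 8; σ²_User testing = ((10−6)/6)² = 0.444
te_Tooling = (10 + 4·11 + 12)/6 = 66/6 = 11; σ²_Tooling = ((12−10)/6)² = 0.111
te_Supplier sourcing = (2 + 4·8 + 14)/6 = 48/6 = 8; σ²_Supplier sourcing = ((14−2)/6)² = 4.000
te_Pilot run = (5 + 4·11 + 17)/6 = 66/6 = 11; σ²_Pilot run = ((17−5)/6)² = 4.000
te_QA = (6 + 4·9 + 12)/6 = 54/6 = 9; σ²_QA = ((12−6)/6)² = 1.000
te_Packaging design = (6 + 4·9 + 12)/6 = 54/6 = 9; σ²_Packaging design = ((12−6)/6)² = 1.000
te_Regulatory filing = (1 + 4·3 + 5)/6 = 18/6 = 3; σ²_Regulatory filing = ((5−1)/6)² = 0.444
te_Marketing collateral = (12 + 4·14 + 16)/6 = 84/6 = 14; σ²_Marketing collateral = ((16−12)/6)² = 0.444
te_Sales training = (5 + 4·8 + 11)/6 = 48/6 = 8; σ²_Sales training = ((11−5)/6)² = 1.000

Forward pass:
ES_Prototype build = 0; EF_Prototype build = 14
ES_User testing = 0; EF_User testing = 8
ES_Tooling = max(EF_Prototype build=14, EF_User testing=8) = 14; EF_Tooling = 14+11 = 25
ES_Supplier sourcing = max(EF_Prototype build=14, EF_User testing=8) = 14; EF_Supplier sourcing = 14+8 = 22
ES_Pilot run = max(EF_Prototype build=14, EF_User testing=8) = 14; EF_Pilot run = 14+11 = 25
ES_QA = 8; EF_QA = 8+9 = 17
ES_Packaging design = 17; EF_Packaging design = 17+9 = 26
ES_Regulatory filing = max(EF_Prototype build=14, EF_User testing=8) = 14; EF_Regulatory filing = 14+3 = 17
ES_Marketing collateral = 8; EF_Marketing collateral = 8+14 = 22
ES_Sales training = max(EF_Prototype build=14, EF_Tooling=25, EF_Supplier sourcing=22, EF_Pilot run=25, EF_Packaging design=26, EF_Regulatory filing=17, EF_Marketing collateral=22) = 26; EF_Sales training = 26+8 = 34
Expected project duration μ = 34 days. Critical path: User testing → QA → Packaging design → Sales training.

Variance along critical path = 0.444 + 1.000 + 1.000 + 1.000 = 3.444; σ = 1.856 days.
D = μ + z·σ = 34 + 2.326·1.856 = 38.3 days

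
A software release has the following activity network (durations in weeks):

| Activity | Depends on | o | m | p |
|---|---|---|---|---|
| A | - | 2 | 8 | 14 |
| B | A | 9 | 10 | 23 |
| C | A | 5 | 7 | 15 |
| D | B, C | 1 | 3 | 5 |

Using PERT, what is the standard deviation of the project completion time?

te_A = (2 + 4·8 + 14)/6 = 48/6 = 8; σ²_A = ((14−2)/6)² = 4.000
te_B = (9 + 4·10 + 23)/6 = 72/6 = 12; σ²_B = ((23−9)/6)² = 5.444
te_C = (5 + 4·7 + 15)/6 = 48/6 = 8; σ²_C = ((15−5)/6)² = 2.778
te_D = (1 + 4·3 + 5)/6 = 18/6 = 3; σ²_D = ((5−1)/6)² = 0.444

Forward pass:
ES_A = 0; EF_A = 8
ES_B = 8; EF_B = 8+12 = 20
ES_C = 8; EF_C = 8+8 = 16
ES_D = max(EF_B=20, EF_C=16) = 20; EF_D = 20+3 = 23
Expected project duration μ = 23 weeks. Critical path: A → B → D.

Variance along critical path = 4.000 + 5.444 + 0.444 = 9.889
σ = √9.889 = 3.145 weeks

3.14 weeks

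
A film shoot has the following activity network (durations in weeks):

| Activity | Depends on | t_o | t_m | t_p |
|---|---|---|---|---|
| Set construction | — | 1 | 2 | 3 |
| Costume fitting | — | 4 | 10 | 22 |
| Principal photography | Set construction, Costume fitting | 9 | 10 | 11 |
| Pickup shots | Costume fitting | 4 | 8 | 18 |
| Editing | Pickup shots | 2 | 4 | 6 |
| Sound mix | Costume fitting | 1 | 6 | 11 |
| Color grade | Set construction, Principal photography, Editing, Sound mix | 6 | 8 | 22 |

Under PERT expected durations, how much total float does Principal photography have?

te_Set construction = (1 + 4·2 + 3)/6 = 12/6 = 2
te_Costume fitting = (4 + 4·10 + 22)/6 = 66/6 = 11
te_Principal photography = (9 + 4·10 + 11)/6 = 60/6 = 10
te_Pickup shots = (4 + 4·8 + 18)/6 = 54/6 = 9
te_Editing = (2 + 4·4 + 6)/6 = 24/6 = 4
te_Sound mix = (1 + 4·6 + 11)/6 = 36/6 = 6
te_Color grade = (6 + 4·8 + 22)/6 = 60/6 = 10

Forward pass:
ES_Set construction = 0; EF_Set construction = 2
ES_Costume fitting = 0; EF_Costume fitting = 11
ES_Principal photography = max(EF_Set construction=2, EF_Costume fitting=11) = 11; EF_Principal photography = 11+10 = 21
ES_Pickup shots = 11; EF_Pickup shots = 11+9 = 20
ES_Editing = 20; EF_Editing = 20+4 = 24
ES_Sound mix = 11; EF_Sound mix = 11+6 = 17
ES_Color grade = max(EF_Set construction=2, EF_Principal photography=21, EF_Editing=24, EF_Sound mix=17) = 24; EF_Color grade = 24+10 = 34
Expected project duration μ = 34 weeks. Critical path: Costume fitting → Pickup shots → Editing → Color grade.

Backward pass:
LF_Color grade = 34; LS_Color grade = 34−10 = 24
LF_Sound mix = LS_Color grade = 24; LS_Sound mix = 24−6 = 18
LF_Editing = LS_Color grade = 24; LS_Editing = 24−4 = 20
LF_Pickup shots = LS_Editing = 20; LS_Pickup shots = 20−9 = 11
LF_Principal photography = LS_Color grade = 24; LS_Principal photography = 24−10 = 14
LF_Costume fitting = min(LS_Principal photography=14, LS_Pickup shots=11, LS_Sound mix=18) = 11; LS_Costume fitting = 11−11 = 0
LF_Set construction = min(LS_Principal photography=14, LS_Color grade=24) = 14; LS_Set construction = 14−2 = 12
Slack_Principal photography = LS_Principal photography − ES_Principal photography = 14 − 11 = 3

3 weeks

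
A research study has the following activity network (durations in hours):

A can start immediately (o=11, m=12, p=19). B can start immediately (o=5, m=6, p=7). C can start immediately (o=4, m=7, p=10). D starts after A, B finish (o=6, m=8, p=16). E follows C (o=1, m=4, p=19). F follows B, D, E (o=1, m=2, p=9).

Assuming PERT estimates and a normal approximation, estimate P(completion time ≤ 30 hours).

0.977

te_A = (11 + 4·12 + 19)/6 = 78/6 = 13; σ²_A = ((19−11)/6)² = 1.778
te_B = (5 + 4·6 + 7)/6 = 36/6 = 6; σ²_B = ((7−5)/6)² = 0.111
te_C = (4 + 4·7 + 10)/6 = 42/6 = 7; σ²_C = ((10−4)/6)² = 1.000
te_D = (6 + 4·8 + 16)/6 = 54/6 = 9; σ²_D = ((16−6)/6)² = 2.778
te_E = (1 + 4·4 + 19)/6 = 36/6 = 6; σ²_E = ((19−1)/6)² = 9.000
te_F = (1 + 4·2 + 9)/6 = 18/6 = 3; σ²_F = ((9−1)/6)² = 1.778

Forward pass:
ES_A = 0; EF_A = 13
ES_B = 0; EF_B = 6
ES_C = 0; EF_C = 7
ES_D = max(EF_A=13, EF_B=6) = 13; EF_D = 13+9 = 22
ES_E = 7; EF_E = 7+6 = 13
ES_F = max(EF_B=6, EF_D=22, EF_E=13) = 22; EF_F = 22+3 = 25
Expected project duration μ = 25 hours. Critical path: A → D → F.

Variance along critical path = 1.778 + 2.778 + 1.778 = 6.333; σ = √6.333 = 2.517 hours.
Z = (30 − 25) / 2.517 = 1.987
P(T ≤ 30) = Φ(1.987) ≈ 0.977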